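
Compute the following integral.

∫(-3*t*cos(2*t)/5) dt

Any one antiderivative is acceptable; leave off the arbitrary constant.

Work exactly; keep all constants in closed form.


Answer: -3*t*sin(2*t)/10 - 3*cos(2*t)/20.


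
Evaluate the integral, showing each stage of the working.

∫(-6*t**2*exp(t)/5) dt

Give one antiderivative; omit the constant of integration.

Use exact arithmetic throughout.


Step 1. Integrate ∫(-6*t**2*exp(t)/5) dt by parts with u = t**2, dv = (-6*exp(t)/5) dt, so v = -6*exp(t)/5: now -6*t**2*exp(t)/5 + ∫(12*t*exp(t)/5) dt.
Step 2. Integrate ∫(12*t*exp(t)/5) dt by parts with u = t, dv = (12*exp(t)/5) dt, so v = 12*exp(t)/5: now -6*t**2*exp(t)/5 + 12*t*exp(t)/5 + ∫(-12*exp(t)/5) dt.
Step 3. Evaluate the standard form: now -6*t**2*exp(t)/5 + 12*t*exp(t)/5 - 12*exp(t)/5.
Answer: -6*t**2*exp(t)/5 + 12*t*exp(t)/5 - 12*exp(t)/5.


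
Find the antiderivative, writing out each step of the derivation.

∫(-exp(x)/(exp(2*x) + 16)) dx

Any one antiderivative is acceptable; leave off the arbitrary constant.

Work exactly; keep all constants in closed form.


Step 1. Substitute u = exp(x), turning ∫(-exp(x)/(exp(2*x) + 16)) dx into ∫(-1/(u**2 + 16)) du: now ∫(-1/(u**2 + 16)) du.
Step 2. Evaluate the standard form: now -atan(u/4)/4.
Step 3. Substitute back u = exp(x): now -atan(exp(x)/4)/4.
Answer: -atan(exp(x)/4)/4.


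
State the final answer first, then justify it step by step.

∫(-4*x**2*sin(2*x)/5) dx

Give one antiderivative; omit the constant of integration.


The answer is 2*x**2*cos(2*x)/5 - 2*x*sin(2*x)/5 - cos(2*x)/5.
Step 1. Integrate ∫(-4*x**2*sin(2*x)/5) dx by parts with u = x**2, dv = (-4*sin(2*x)/5) dx, so v = 2*cos(2*x)/5: now 2*x**2*cos(2*x)/5 + ∫(-4*x*cos(2*x)/5) dx.
Step 2. Integrate ∫(-4*x*cos(2*x)/5) dx by parts with u = x, dv = (-4*cos(2*x)/5) dx, so v = -2*sin(2*x)/5: now 2*x**2*cos(2*x)/5 - 2*x*sin(2*x)/5 + ∫(2*sin(2*x)/5) dx.
Step 3. Evaluate the standard form: now 2*x**2*cos(2*x)/5 - 2*x*sin(2*x)/5 - cos(2*x)/5.
Answer: 2*x**2*cos(2*x)/5 - 2*x*sin(2*x)/5 - cos(2*x)/5.


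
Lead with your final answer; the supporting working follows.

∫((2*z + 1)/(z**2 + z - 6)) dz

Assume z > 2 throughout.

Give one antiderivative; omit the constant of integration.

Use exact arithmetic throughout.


The answer is log(z - 2) + log(z + 3).
Step 1. Decompose ∫((2*z + 1)/(z**2 + z - 6)) dz by partial fractions, (2*z + 1)/(z**2 + z - 6) = 1/(z + 3) + 1/(z - 2): now ∫(1/(z - 2)) dz + ∫(1/(z + 3)) dz.
Step 2. Evaluate the standard form [assuming z > -3]: now log(z + 3) + ∫(1/(z - 2)) dz.
Step 3. Evaluate the standard form [assuming z > 2]: now log(z - 2) + log(z + 3).
Answer: log(z - 2) + log(z + 3).


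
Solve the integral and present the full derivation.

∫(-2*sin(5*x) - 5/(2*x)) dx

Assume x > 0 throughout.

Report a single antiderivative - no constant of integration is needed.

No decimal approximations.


Step 1. Rewrite: now ∫(-5/(2*x)) dx + ∫(-2*sin(5*x)) dx.
Step 2. Evaluate the standard form: now 2*cos(5*x)/5 + ∫(-5/(2*x)) dx.
Step 3. Evaluate the standard form [assuming x > 0]: now -5*log(x)/2 + 2*cos(5*x)/5.
Answer: -5*log(x)/2 + 2*cos(5*x)/5.


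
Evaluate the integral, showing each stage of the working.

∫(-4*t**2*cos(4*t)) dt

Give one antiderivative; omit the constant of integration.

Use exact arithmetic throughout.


Step 1. Integrate ∫(-4*t**2*cos(4*t)) dt by parts with u = t**2, dv = (-4*cos(4*t)) dt, so v = -sin(4*t): now -t**2*sin(4*t) + ∫(2*t*sin(4*t)) dt.
Step 2. Integrate ∫(2*t*sin(4*t)) dt by parts with u = t, dv = (2*sin(4*t)) dt, so v = -cos(4*t)/2: now -t**2*sin(4*t) - t*cos(4*t)/2 + ∫(cos(4*t)/2) dt.
Step 3. Evaluate the standard form: now -t**2*sin(4*t) - t*cos(4*t)/2 + sin(4*t)/8.
Answer: -t**2*sin(4*t) - t*cos(4*t)/2 + sin(4*t)/8.


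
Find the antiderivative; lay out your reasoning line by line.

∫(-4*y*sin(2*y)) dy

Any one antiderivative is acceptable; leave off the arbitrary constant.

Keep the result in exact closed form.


Step 1. Integrate ∫(-4*y*sin(2*y)) dy by parts with u = y, dv = (-4*sin(2*y)) dy, so v = 2*cos(2*y): now 2*y*cos(2*y) + ∫(-2*cos(2*y)) dy.
Step 2. Evaluate the standard form: now 2*y*cos(2*y) - sin(2*y).
Answer: 2*y*cos(2*y) - sin(2*y).


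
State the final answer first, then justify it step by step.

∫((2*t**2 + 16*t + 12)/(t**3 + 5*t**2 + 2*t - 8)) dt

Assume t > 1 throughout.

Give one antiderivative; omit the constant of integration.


The answer is 2*log(t - 1) + 2*log(t + 2) - 2*log(t + 4).
Step 1. Decompose ∫((2*t**2 + 16*t + 12)/(t**3 + 5*t**2 + 2*t - 8)) dt by partial fractions, (2*t**2 + 16*t + 12)/(t**3 + 5*t**2 + 2*t - 8) = -2/(t + 4) + 2/(t + 2) + 2/(t - 1): now ∫(2/(t - 1)) dt + ∫(2/(t + 2)) dt + ∫(-2/(t + 4)) dt.
Step 2. Evaluate the standard form [assuming t > -2]: now 2*log(t + 2) + ∫(2/(t - 1)) dt + ∫(-2/(t + 4)) dt.
Step 3. Evaluate the standard form [assuming t > 1]: now 2*log(t - 1) + 2*log(t + 2) + ∫(-2/(t + 4)) dt.
Step 4. Evaluate the standard form [assuming t > -4]: now 2*log(t - 1) + 2*log(t + 2) - 2*log(t + 4).
Answer: 2*log(t - 1) + 2*log(t + 2) - 2*log(t + 4).


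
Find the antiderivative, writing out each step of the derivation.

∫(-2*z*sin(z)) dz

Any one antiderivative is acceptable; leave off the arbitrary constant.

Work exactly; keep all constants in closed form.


Step 1. Integrate ∫(-2*z*sin(z)) dz by parts with u = z, dv = (-2*sin(z)) dz, so v = 2*cos(z): now 2*z*cos(z) + ∫(-2*cos(z)) dz.
Step 2. Evaluate the standard form: now 2*z*cos(z) - 2*sin(z).
Answer: 2*z*cos(z) - 2*sin(z).


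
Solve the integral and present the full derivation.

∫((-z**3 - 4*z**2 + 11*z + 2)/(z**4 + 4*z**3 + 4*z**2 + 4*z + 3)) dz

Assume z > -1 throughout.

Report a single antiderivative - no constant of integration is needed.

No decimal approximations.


Step 1. Decompose ∫((-z**3 - 4*z**2 + 11*z + 2)/(z**4 + 4*z**3 + 4*z**2 + 4*z + 3)) dz by partial fractions, (-z**3 - 4*z**2 + 11*z + 2)/(z**4 + 4*z**3 + 4*z**2 + 4*z + 3) = 3/(z**2 + 1) + 2/(z + 3) - 3/(z + 1): now ∫(-3/(z + 1)) dz + ∫(2/(z + 3)) dz + ∫(3/(z**2 + 1)) dz.
Step 2. Evaluate the standard form [assuming z > -1]: now -3*log(z + 1) + ∫(2/(z + 3)) dz + ∫(3/(z**2 + 1)) dz.
Step 3. Evaluate the standard form [assuming z > -3]: now -3*log(z + 1) + 2*log(z + 3) + ∫(3/(z**2 + 1)) dz.
Step 4. Evaluate the standard form: now -3*log(z + 1) + 2*log(z + 3) + 3*atan(z).
Answer: -3*log(z + 1) + 2*log(z + 3) + 3*atan(z).


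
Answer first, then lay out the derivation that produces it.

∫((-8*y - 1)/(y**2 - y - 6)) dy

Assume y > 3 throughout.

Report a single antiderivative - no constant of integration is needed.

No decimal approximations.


The answer is -5*log(y - 3) - 3*log(y + 2).
Step 1. Decompose ∫((-8*y - 1)/(y**2 - y - 6)) dy by partial fractions, (-8*y - 1)/(y**2 - y - 6) = -3/(y + 2) - 5/(y - 3): now ∫(-5/(y - 3)) dy + ∫(-3/(y + 2)) dy.
Step 2. Evaluate the standard form [assuming y > 3]: now -5*log(y - 3) + ∫(-3/(y + 2)) dy.
Step 3. Evaluate the standard form [assuming y > -2]: now -5*log(y - 3) - 3*log(y + 2).
Answer: -5*log(y - 3) - 3*log(y + 2).


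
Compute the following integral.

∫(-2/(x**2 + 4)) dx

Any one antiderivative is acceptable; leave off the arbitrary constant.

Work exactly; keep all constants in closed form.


Answer: -atan(x/2).


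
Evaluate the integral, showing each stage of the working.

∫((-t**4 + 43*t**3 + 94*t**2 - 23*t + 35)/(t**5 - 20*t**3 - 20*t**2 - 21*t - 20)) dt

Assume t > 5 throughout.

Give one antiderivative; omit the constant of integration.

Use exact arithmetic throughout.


Step 1. Decompose ∫((-t**4 + 43*t**3 + 94*t**2 - 23*t + 35)/(t**5 - 20*t**3 - 20*t**2 - 21*t - 20)) dt by partial fractions, (-t**4 + 43*t**3 + 94*t**2 - 23*t + 35)/(t**5 - 20*t**3 - 20*t**2 - 21*t - 20) = 3/(t**2 + 1) - 3/(t + 4) - 3/(t + 1) + 5/(t - 5): now ∫(5/(t - 5)) dt + ∫(-3/(t + 1)) dt + ∫(-3/(t + 4)) dt + ∫(3/(t**2 + 1)) dt.
Step 2. Evaluate the standard form [assuming t > -4]: now -3*log(t + 4) + ∫(5/(t - 5)) dt + ∫(-3/(t + 1)) dt + ∫(3/(t**2 + 1)) dt.
Step 3. Evaluate the standard form [assuming t > 5]: now 5*log(t - 5) - 3*log(t + 4) + ∫(-3/(t + 1)) dt + ∫(3/(t**2 + 1)) dt.
Step 4. Evaluate the standard form [assuming t > -1]: now 5*log(t - 5) - 3*log(t + 1) - 3*log(t + 4) + ∫(3/(t**2 + 1)) dt.
Step 5. Evaluate the standard form: now 5*log(t - 5) - 3*log(t + 1) - 3*log(t + 4) + 3*atan(t).
Answer: 5*log(t - 5) - 3*log(t + 1) - 3*log(t + 4) + 3*atan(t).


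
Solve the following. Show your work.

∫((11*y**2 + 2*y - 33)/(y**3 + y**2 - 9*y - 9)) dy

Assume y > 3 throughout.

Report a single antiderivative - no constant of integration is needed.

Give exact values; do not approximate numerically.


Step 1. Decompose ∫((11*y**2 + 2*y - 33)/(y**3 + y**2 - 9*y - 9)) dy by partial fractions, (11*y**2 + 2*y - 33)/(y**3 + y**2 - 9*y - 9) = 5/(y + 3) + 3/(y + 1) + 3/(y - 3): now ∫(3/(y - 3)) dy + ∫(3/(y + 1)) dy + ∫(5/(y + 3)) dy.
Step 2. Evaluate the standard form [assuming y > 3]: now 3*log(y - 3) + ∫(3/(y + 1)) dy + ∫(5/(y + 3)) dy.
Step 3. Evaluate the standard form [assuming y > -3]: now 3*log(y - 3) + 5*log(y + 3) + ∫(3/(y + 1)) dy.
Step 4. Evaluate the standard form [assuming y > -1]: now 3*log(y - 3) + 3*log(y + 1) + 5*log(y + 3).
Answer: 3*log(y - 3) + 3*log(y + 1) + 5*log(y + 3).


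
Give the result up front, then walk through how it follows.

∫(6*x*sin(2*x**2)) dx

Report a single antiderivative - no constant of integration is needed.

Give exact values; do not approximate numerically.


The answer is -3*cos(2*x**2)/2.
Step 1. Substitute u = x**2, turning ∫(6*x*sin(2*x**2)) dx into ∫(3*sin(2*u)) du: now ∫(3*sin(2*u)) du.
Step 2. Evaluate the standard form: now -3*cos(2*u)/2.
Step 3. Substitute back u = x**2: now -3*cos(2*x**2)/2.
Answer: -3*cos(2*x**2)/2.


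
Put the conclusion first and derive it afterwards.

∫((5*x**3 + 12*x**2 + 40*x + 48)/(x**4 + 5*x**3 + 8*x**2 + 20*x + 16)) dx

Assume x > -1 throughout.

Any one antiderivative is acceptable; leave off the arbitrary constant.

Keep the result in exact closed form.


The answer is log(x + 1) + 4*log(x + 4) + 2*atan(x/2).
Step 1. Decompose ∫((5*x**3 + 12*x**2 + 40*x + 48)/(x**4 + 5*x**3 + 8*x**2 + 20*x + 16)) dx by partial fractions, (5*x**3 + 12*x**2 + 40*x + 48)/(x**4 + 5*x**3 + 8*x**2 + 20*x + 16) = 4/(x**2 + 4) + 4/(x + 4) + 1/(x + 1): now ∫(1/(x + 1)) dx + ∫(4/(x + 4)) dx + ∫(4/(x**2 + 4)) dx.
Step 2. Evaluate the standard form [assuming x > -4]: now 4*log(x + 4) + ∫(1/(x + 1)) dx + ∫(4/(x**2 + 4)) dx.
Step 3. Evaluate the standard form [assuming x > -1]: now log(x + 1) + 4*log(x + 4) + ∫(4/(x**2 + 4)) dx.
Step 4. Evaluate the standard form: now log(x + 1) + 4*log(x + 4) + 2*atan(x/2).
Answer: log(x + 1) + 4*log(x + 4) + 2*atan(x/2).


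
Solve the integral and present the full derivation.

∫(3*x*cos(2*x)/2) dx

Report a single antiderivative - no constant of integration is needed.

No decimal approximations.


Step 1. Integrate ∫(3*x*cos(2*x)/2) dx by parts with u = x, dv = (3*cos(2*x)/2) dx, so v = 3*sin(2*x)/4: now 3*x*sin(2*x)/4 + ∫(-3*sin(2*x)/4) dx.
Step 2. Evaluate the standard form: now 3*x*sin(2*x)/4 + 3*cos(2*x)/8.
Answer: 3*x*sin(2*x)/4 + 3*cos(2*x)/8.


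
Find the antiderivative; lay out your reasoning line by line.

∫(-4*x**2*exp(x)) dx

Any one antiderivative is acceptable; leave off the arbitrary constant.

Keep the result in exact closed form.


Step 1. Integrate ∫(-4*x**2*exp(x)) dx by parts with u = x**2, dv = (-4*exp(x)) dx, so v = -4*exp(x): now -4*x**2*exp(x) + ∫(8*x*exp(x)) dx.
Step 2. Integrate ∫(8*x*exp(x)) dx by parts with u = x, dv = (8*exp(x)) dx, so v = 8*exp(x): now -4*x**2*exp(x) + 8*x*exp(x) + ∫(-8*exp(x)) dx.
Step 3. Evaluate the standard form: now -4*x**2*exp(x) + 8*x*exp(x) - 8*exp(x).
Answer: -4*x**2*exp(x) + 8*x*exp(x) - 8*exp(x).


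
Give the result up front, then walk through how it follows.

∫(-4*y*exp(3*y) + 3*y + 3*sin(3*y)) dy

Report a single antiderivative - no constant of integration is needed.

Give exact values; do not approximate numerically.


The answer is 3*y**2/2 - 4*y*exp(3*y)/3 + 4*exp(3*y)/9 - cos(3*y).
Step 1. Rewrite: now ∫(3*y) dy + ∫(-4*y*exp(3*y)) dy + ∫(3*sin(3*y)) dy.
Step 2. Evaluate the standard form: now 3*y**2/2 + ∫(-4*y*exp(3*y)) dy + ∫(3*sin(3*y)) dy.
Step 3. Evaluate the standard form: now 3*y**2/2 - cos(3*y) + ∫(-4*y*exp(3*y)) dy.
Step 4. Integrate ∫(-4*y*exp(3*y)) dy by parts with u = y, dv = (-4*exp(3*y)) dy, so v = -4*exp(3*y)/3: now 3*y**2/2 - 4*y*exp(3*y)/3 - cos(3*y) + ∫(4*exp(3*y)/3) dy.
Step 5. Evaluate the standard form: now 3*y**2/2 - 4*y*exp(3*y)/3 + 4*exp(3*y)/9 - cos(3*y).
Answer: 3*y**2/2 - 4*y*exp(3*y)/3 + 4*exp(3*y)/9 - cos(3*y).


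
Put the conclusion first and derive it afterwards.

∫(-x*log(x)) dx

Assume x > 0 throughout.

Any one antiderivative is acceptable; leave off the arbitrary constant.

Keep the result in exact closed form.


The answer is -x**2*log(x)/2 + x**2/4.
Step 1. Integrate ∫(-x*log(x)) dx by parts with u = log(x), dv = (-x) dx, so v = -x**2/2 [assuming x > 0]: now -x**2*log(x)/2 + ∫(x/2) dx.
Step 2. Evaluate the standard form: now -x**2*log(x)/2 + x**2/4.
Answer: -x**2*log(x)/2 + x**2/4.


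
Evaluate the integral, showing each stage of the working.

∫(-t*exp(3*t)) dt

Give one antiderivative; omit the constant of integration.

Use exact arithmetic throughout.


Step 1. Integrate ∫(-t*exp(3*t)) dt by parts with u = t, dv = (-exp(3*t)) dt, so v = -exp(3*t)/3: now -t*exp(3*t)/3 + ∫(exp(3*t)/3) dt.
Step 2. Evaluate the standard form: now -t*exp(3*t)/3 + exp(3*t)/9.
Answer: -t*exp(3*t)/3 + exp(3*t)/9.


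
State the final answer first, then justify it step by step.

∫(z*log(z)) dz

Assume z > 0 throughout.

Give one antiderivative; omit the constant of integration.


The answer is z**2*log(z)/2 - z**2/4.
Step 1. Integrate ∫(z*log(z)) dz by parts with u = log(z), dv = (z) dz, so v = z**2/2 [assuming z > 0]: now z**2*log(z)/2 + ∫(-z/2) dz.
Step 2. Evaluate the standard form: now z**2*log(z)/2 - z**2/4.
Answer: z**2*log(z)/2 - z**2/4.


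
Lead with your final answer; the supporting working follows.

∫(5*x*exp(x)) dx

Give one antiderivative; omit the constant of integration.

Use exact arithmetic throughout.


The answer is 5*x*exp(x) - 5*exp(x).
Step 1. Integrate ∫(5*x*exp(x)) dx by parts with u = x, dv = (5*exp(x)) dx, so v = 5*exp(x): now 5*x*exp(x) + ∫(-5*exp(x)) dx.
Step 2. Evaluate the standard form: now 5*x*exp(x) - 5*exp(x).
Answer: 5*x*exp(x) - 5*exp(x).


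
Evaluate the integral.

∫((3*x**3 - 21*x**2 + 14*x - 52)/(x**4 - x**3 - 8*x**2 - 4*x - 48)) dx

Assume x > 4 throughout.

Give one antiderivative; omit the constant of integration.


Answer: -log(x - 4) + 4*log(x + 3) - atan(x/2).


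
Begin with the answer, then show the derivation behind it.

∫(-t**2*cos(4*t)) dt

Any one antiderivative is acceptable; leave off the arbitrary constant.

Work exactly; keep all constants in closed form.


The answer is -t**2*sin(4*t)/4 - t*cos(4*t)/8 + sin(4*t)/32.
Step 1. Integrate ∫(-t**2*cos(4*t)) dt by parts with u = t**2, dv = (-cos(4*t)) dt, so v = -sin(4*t)/4: now -t**2*sin(4*t)/4 + ∫(t*sin(4*t)/2) dt.
Step 2. Integrate ∫(t*sin(4*t)/2) dt by parts with u = t, dv = (sin(4*t)/2) dt, so v = -cos(4*t)/8: now -t**2*sin(4*t)/4 - t*cos(4*t)/8 + ∫(cos(4*t)/8) dt.
Step 3. Evaluate the standard form: now -t**2*sin(4*t)/4 - t*cos(4*t)/8 + sin(4*t)/32.
Answer: -t**2*sin(4*t)/4 - t*cos(4*t)/8 + sin(4*t)/32.


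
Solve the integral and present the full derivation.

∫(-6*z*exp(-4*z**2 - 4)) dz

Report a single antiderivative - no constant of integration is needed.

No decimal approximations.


Step 1. Substitute u = z**2 + 1, turning ∫(-6*z*exp(-4*z**2 - 4)) dz into ∫(-3*exp(-4*u)) du: now ∫(-3*exp(-4*u)) du.
Step 2. Evaluate the standard form: now 3*exp(-4*u)/4.
Step 3. Substitute back u = z**2 + 1: now 3*exp(-4*z**2 - 4)/4.
Answer: 3*exp(-4*z**2 - 4)/4.


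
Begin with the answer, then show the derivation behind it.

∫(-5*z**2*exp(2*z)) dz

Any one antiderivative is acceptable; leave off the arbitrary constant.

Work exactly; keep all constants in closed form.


The answer is -5*z**2*exp(2*z)/2 + 5*z*exp(2*z)/2 - 5*exp(2*z)/4.
Step 1. Integrate ∫(-5*z**2*exp(2*z)) dz by parts with u = z**2, dv = (-5*exp(2*z)) dz, so v = -5*exp(2*z)/2: now -5*z**2*exp(2*z)/2 + ∫(5*z*exp(2*z)) dz.
Step 2. Integrate ∫(5*z*exp(2*z)) dz by parts with u = z, dv = (5*exp(2*z)) dz, so v = 5*exp(2*z)/2: now -5*z**2*exp(2*z)/2 + 5*z*exp(2*z)/2 + ∫(-5*exp(2*z)/2) dz.
Step 3. Evaluate the standard form: now -5*z**2*exp(2*z)/2 + 5*z*exp(2*z)/2 - 5*exp(2*z)/4.
Answer: -5*z**2*exp(2*z)/2 + 5*z*exp(2*z)/2 - 5*exp(2*z)/4.


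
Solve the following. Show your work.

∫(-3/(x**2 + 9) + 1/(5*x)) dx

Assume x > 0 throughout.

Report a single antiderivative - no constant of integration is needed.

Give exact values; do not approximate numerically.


Step 1. Rewrite: now ∫(1/(5*x)) dx + ∫(-3/(x**2 + 9)) dx.
Step 2. Evaluate the standard form [assuming x > 0]: now log(x)/5 + ∫(-3/(x**2 + 9)) dx.
Step 3. Evaluate the standard form: now log(x)/5 - atan(x/3).
Answer: log(x)/5 - atan(x/3).


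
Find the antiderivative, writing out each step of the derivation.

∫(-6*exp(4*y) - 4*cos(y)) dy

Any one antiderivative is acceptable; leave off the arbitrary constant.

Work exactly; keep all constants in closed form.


Step 1. Rewrite: now ∫(-6*exp(4*y)) dy + ∫(-4*cos(y)) dy.
Step 2. Evaluate the standard form: now -3*exp(4*y)/2 + ∫(-4*cos(y)) dy.
Step 3. Evaluate the standard form: now -3*exp(4*y)/2 - 4*sin(y).
Answer: -3*exp(4*y)/2 - 4*sin(y).


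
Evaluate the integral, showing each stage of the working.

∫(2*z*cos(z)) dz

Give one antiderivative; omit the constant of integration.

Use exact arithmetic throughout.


Step 1. Integrate ∫(2*z*cos(z)) dz by parts with u = z, dv = (2*cos(z)) dz, so v = 2*sin(z): now 2*z*sin(z) + ∫(-2*sin(z)) dz.
Step 2. Evaluate the standard form: now 2*z*sin(z) + 2*cos(z).
Answer: 2*z*sin(z) + 2*cos(z).


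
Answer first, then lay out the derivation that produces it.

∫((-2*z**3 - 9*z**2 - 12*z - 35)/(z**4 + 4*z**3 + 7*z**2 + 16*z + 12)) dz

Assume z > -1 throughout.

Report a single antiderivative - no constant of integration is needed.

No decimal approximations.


The answer is -3*log(z + 1) + log(z + 3) - atan(z/2)/2.
Step 1. Decompose ∫((-2*z**3 - 9*z**2 - 12*z - 35)/(z**4 + 4*z**3 + 7*z**2 + 16*z + 12)) dz by partial fractions, (-2*z**3 - 9*z**2 - 12*z - 35)/(z**4 + 4*z**3 + 7*z**2 + 16*z + 12) = -1/(z**2 + 4) + 1/(z + 3) - 3/(z + 1): now ∫(-3/(z + 1)) dz + ∫(1/(z + 3)) dz + ∫(-1/(z**2 + 4)) dz.
Step 2. Evaluate the standard form [assuming z > -1]: now -3*log(z + 1) + ∫(1/(z + 3)) dz + ∫(-1/(z**2 + 4)) dz.
Step 3. Evaluate the standard form [assuming z > -3]: now -3*log(z + 1) + log(z + 3) + ∫(-1/(z**2 + 4)) dz.
Step 4. Evaluate the standard form: now -3*log(z + 1) + log(z + 3) - atan(z/2)/2.
Answer: -3*log(z + 1) + log(z + 3) - atan(z/2)/2.


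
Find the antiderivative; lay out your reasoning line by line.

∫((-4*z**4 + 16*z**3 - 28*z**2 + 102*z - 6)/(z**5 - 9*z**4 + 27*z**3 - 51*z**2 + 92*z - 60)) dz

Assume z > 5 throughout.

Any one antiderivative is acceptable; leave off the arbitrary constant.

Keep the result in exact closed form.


Step 1. Decompose ∫((-4*z**4 + 16*z**3 - 28*z**2 + 102*z - 6)/(z**5 - 9*z**4 + 27*z**3 - 51*z**2 + 92*z - 60)) dz by partial fractions, (-4*z**4 + 16*z**3 - 28*z**2 + 102*z - 6)/(z**5 - 9*z**4 + 27*z**3 - 51*z**2 + 92*z - 60) = 2/(z**2 + 4) + 2/(z - 1) - 3/(z - 3) - 3/(z - 5): now ∫(-3/(z - 5)) dz + ∫(-3/(z - 3)) dz + ∫(2/(z - 1)) dz + ∫(2/(z**2 + 4)) dz.
Step 2. Evaluate the standard form [assuming z > 5]: now -3*log(z - 5) + ∫(-3/(z - 3)) dz + ∫(2/(z - 1)) dz + ∫(2/(z**2 + 4)) dz.
Step 3. Evaluate the standard form [assuming z > 3]: now -3*log(z - 5) - 3*log(z - 3) + ∫(2/(z - 1)) dz + ∫(2/(z**2 + 4)) dz.
Step 4. Evaluate the standard form [assuming z > 1]: now -3*log(z - 5) - 3*log(z - 3) + 2*log(z - 1) + ∫(2/(z**2 + 4)) dz.
Step 5. Evaluate the standard form: now -3*log(z - 5) - 3*log(z - 3) + 2*log(z - 1) + atan(z/2).
Answer: -3*log(z - 5) - 3*log(z - 3) + 2*log(z - 1) + atan(z/2).


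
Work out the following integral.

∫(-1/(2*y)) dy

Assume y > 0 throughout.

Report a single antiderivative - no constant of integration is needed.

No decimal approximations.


Answer: -log(y)/2.


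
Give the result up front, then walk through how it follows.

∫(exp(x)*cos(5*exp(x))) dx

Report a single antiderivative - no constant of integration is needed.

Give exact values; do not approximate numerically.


The answer is sin(5*exp(x))/5.
Step 1. Substitute u = exp(x), turning ∫(exp(x)*cos(5*exp(x))) dx into ∫(cos(5*u)) du: now ∫(cos(5*u)) du.
Step 2. Evaluate the standard form: now sin(5*u)/5.
Step 3. Substitute back u = exp(x): now sin(5*exp(x))/5.
Answer: sin(5*exp(x))/5.


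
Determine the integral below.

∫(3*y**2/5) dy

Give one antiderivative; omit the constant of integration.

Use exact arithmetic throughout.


Answer: y**3/5.


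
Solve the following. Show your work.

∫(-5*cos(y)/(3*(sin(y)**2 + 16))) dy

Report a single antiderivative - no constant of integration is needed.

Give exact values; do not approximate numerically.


Step 1. Substitute u = sin(y), turning ∫(-5*cos(y)/(3*(sin(y)**2 + 16))) dy into ∫(-5/(3*(u**2 + 16))) du: now ∫(-5/(3*(u**2 + 16))) du.
Step 2. Evaluate the standard form: now -5*atan(u/4)/12.
Step 3. Substitute back u = sin(y): now -5*atan(sin(y)/4)/12.
Answer: -5*atan(sin(y)/4)/12.


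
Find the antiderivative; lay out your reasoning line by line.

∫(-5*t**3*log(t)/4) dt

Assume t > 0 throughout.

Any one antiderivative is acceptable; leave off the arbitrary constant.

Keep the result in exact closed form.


Step 1. Integrate ∫(-5*t**3*log(t)/4) dt by parts with u = log(t), dv = (-5*t**3/4) dt, so v = -5*t**4/16 [assuming t > 0]: now -5*t**4*log(t)/16 + ∫(5*t**3/16) dt.
Step 2. Evaluate the standard form: now -5*t**4*log(t)/16 + 5*t**4/64.
Answer: -5*t**4*log(t)/16 + 5*t**4/64.


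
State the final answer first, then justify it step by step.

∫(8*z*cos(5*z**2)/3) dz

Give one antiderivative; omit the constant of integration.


The answer is 4*sin(5*z**2)/15.
Step 1. Substitute u = z**2, turning ∫(8*z*cos(5*z**2)/3) dz into ∫(4*cos(5*u)/3) du: now ∫(4*cos(5*u)/3) du.
Step 2. Evaluate the standard form: now 4*sin(5*u)/15.
Step 3. Substitute back u = z**2: now 4*sin(5*z**2)/15.
Answer: 4*sin(5*z**2)/15.


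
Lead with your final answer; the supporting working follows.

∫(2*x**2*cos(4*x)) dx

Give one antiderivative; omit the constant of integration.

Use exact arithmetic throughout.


The answer is x**2*sin(4*x)/2 + x*cos(4*x)/4 - sin(4*x)/16.
Step 1. Integrate ∫(2*x**2*cos(4*x)) dx by parts with u = x**2, dv = (2*cos(4*x)) dx, so v = sin(4*x)/2: now x**2*sin(4*x)/2 + ∫(-x*sin(4*x)) dx.
Step 2. Integrate ∫(-x*sin(4*x)) dx by parts with u = x, dv = (-sin(4*x)) dx, so v = cos(4*x)/4: now x**2*sin(4*x)/2 + x*cos(4*x)/4 + ∫(-cos(4*x)/4) dx.
Step 3. Evaluate the standard form: now x**2*sin(4*x)/2 + x*cos(4*x)/4 - sin(4*x)/16.
Answer: x**2*sin(4*x)/2 + x*cos(4*x)/4 - sin(4*x)/16.


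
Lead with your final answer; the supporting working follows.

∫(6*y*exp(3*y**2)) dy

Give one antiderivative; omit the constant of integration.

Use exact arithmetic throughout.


The answer is exp(3*y**2).
Step 1. Substitute u = y**2, turning ∫(6*y*exp(3*y**2)) dy into ∫(3*exp(3*u)) du: now ∫(3*exp(3*u)) du.
Step 2. Evaluate the standard form: now exp(3*u).
Step 3. Substitute back u = y**2: now exp(3*y**2).
Answer: exp(3*y**2).


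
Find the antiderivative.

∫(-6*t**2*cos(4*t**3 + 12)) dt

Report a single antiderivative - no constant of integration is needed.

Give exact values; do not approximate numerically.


Answer: -sin(4*t**3 + 12)/2.


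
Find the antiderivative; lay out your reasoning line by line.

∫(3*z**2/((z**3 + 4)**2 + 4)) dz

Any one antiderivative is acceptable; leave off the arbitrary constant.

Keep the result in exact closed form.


Step 1. Substitute u = z**3 + 4, turning ∫(3*z**2/((z**3 + 4)**2 + 4)) dz into ∫(1/(u**2 + 4)) du: now ∫(1/(u**2 + 4)) du.
Step 2. Evaluate the standard form: now atan(u/2)/2.
Step 3. Substitute back u = z**3 + 4: now atan(z**3/2 + 2)/2.
Answer: atan(z**3/2 + 2)/2.


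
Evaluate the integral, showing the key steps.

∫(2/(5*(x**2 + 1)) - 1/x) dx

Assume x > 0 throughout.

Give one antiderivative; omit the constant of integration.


Step 1. Rewrite: now ∫(-1/x) dx + ∫(2/(5*(x**2 + 1))) dx.
Step 2. Evaluate the standard form: now 2*atan(x)/5 + ∫(-1/x) dx.
Step 3. Evaluate the standard form [assuming x > 0]: now -log(x) + 2*atan(x)/5.
Answer: -log(x) + 2*atan(x)/5.


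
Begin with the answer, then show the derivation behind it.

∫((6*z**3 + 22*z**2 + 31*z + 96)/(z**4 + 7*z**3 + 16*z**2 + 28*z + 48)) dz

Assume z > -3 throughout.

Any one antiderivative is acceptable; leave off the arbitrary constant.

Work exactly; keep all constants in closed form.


The answer is 3*log(z + 3) + 3*log(z + 4) + atan(z/2)/2.
Step 1. Decompose ∫((6*z**3 + 22*z**2 + 31*z + 96)/(z**4 + 7*z**3 + 16*z**2 + 28*z + 48)) dz by partial fractions, (6*z**3 + 22*z**2 + 31*z + 96)/(z**4 + 7*z**3 + 16*z**2 + 28*z + 48) = 1/(z**2 + 4) + 3/(z + 4) + 3/(z + 3): now ∫(3/(z + 3)) dz + ∫(3/(z + 4)) dz + ∫(1/(z**2 + 4)) dz.
Step 2. Evaluate the standard form [assuming z > -4]: now 3*log(z + 4) + ∫(3/(z + 3)) dz + ∫(1/(z**2 + 4)) dz.
Step 3. Evaluate the standard form [assuming z > -3]: now 3*log(z + 3) + 3*log(z + 4) + ∫(1/(z**2 + 4)) dz.
Step 4. Evaluate the standard form: now 3*log(z + 3) + 3*log(z + 4) + atan(z/2)/2.
Answer: 3*log(z + 3) + 3*log(z + 4) + atan(z/2)/2.


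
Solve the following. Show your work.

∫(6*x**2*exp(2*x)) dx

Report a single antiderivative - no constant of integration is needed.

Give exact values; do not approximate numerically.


Step 1. Integrate ∫(6*x**2*exp(2*x)) dx by parts with u = x**2, dv = (6*exp(2*x)) dx, so v = 3*exp(2*x): now 3*x**2*exp(2*x) + ∫(-6*x*exp(2*x)) dx.
Step 2. Integrate ∫(-6*x*exp(2*x)) dx by parts with u = x, dv = (-6*exp(2*x)) dx, so v = -3*exp(2*x): now 3*x**2*exp(2*x) - 3*x*exp(2*x) + ∫(3*exp(2*x)) dx.
Step 3. Evaluate the standard form: now 3*x**2*exp(2*x) - 3*x*exp(2*x) + 3*exp(2*x)/2.
Answer: 3*x**2*exp(2*x) - 3*x*exp(2*x) + 3*exp(2*x)/2.


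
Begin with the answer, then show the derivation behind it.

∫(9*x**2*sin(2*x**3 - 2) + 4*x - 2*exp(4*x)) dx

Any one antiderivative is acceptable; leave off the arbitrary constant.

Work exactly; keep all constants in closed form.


The answer is 2*x**2 - exp(4*x)/2 - 3*cos(2*x**3 - 2)/2.
Step 1. Rewrite: now ∫(4*x) dx + ∫(9*x**2*sin(2*x**3 - 2)) dx + ∫(-2*exp(4*x)) dx.
Step 2. Evaluate the standard form: now -exp(4*x)/2 + ∫(4*x) dx + ∫(9*x**2*sin(2*x**3 - 2)) dx.
Step 3. Evaluate the standard form: now 2*x**2 - exp(4*x)/2 + ∫(9*x**2*sin(2*x**3 - 2)) dx.
Step 4. Substitute u = x**3 - 1, turning ∫(9*x**2*sin(2*x**3 - 2)) dx into ∫(3*sin(2*u)) du: now 2*x**2 - exp(4*x)/2 + ∫(3*sin(2*u)) du.
Step 5. Evaluate the standard form: now 2*x**2 - exp(4*x)/2 - 3*cos(2*u)/2.
Step 6. Substitute back u = x**3 - 1: now 2*x**2 - exp(4*x)/2 - 3*cos(2*x**3 - 2)/2.
Answer: 2*x**2 - exp(4*x)/2 - 3*cos(2*x**3 - 2)/2.


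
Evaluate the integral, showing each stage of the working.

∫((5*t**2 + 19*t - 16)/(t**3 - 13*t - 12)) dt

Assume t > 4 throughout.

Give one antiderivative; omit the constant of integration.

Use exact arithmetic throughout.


Step 1. Decompose ∫((5*t**2 + 19*t - 16)/(t**3 - 13*t - 12)) dt by partial fractions, (5*t**2 + 19*t - 16)/(t**3 - 13*t - 12) = -2/(t + 3) + 3/(t + 1) + 4/(t - 4): now ∫(4/(t - 4)) dt + ∫(3/(t + 1)) dt + ∫(-2/(t + 3)) dt.
Step 2. Evaluate the standard form [assuming t > -1]: now 3*log(t + 1) + ∫(4/(t - 4)) dt + ∫(-2/(t + 3)) dt.
Step 3. Evaluate the standard form [assuming t > 4]: now 4*log(t - 4) + 3*log(t + 1) + ∫(-2/(t + 3)) dt.
Step 4. Evaluate the standard form [assuming t > -3]: now 4*log(t - 4) + 3*log(t + 1) - 2*log(t + 3).
Answer: 4*log(t - 4) + 3*log(t + 1) - 2*log(t + 3).


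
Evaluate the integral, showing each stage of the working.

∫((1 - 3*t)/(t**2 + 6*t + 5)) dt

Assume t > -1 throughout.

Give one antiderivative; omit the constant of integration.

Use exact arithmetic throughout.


Step 1. Decompose ∫((1 - 3*t)/(t**2 + 6*t + 5)) dt by partial fractions, (1 - 3*t)/(t**2 + 6*t + 5) = -4/(t + 5) + 1/(t + 1): now ∫(1/(t + 1)) dt + ∫(-4/(t + 5)) dt.
Step 2. Evaluate the standard form [assuming t > -1]: now log(t + 1) + ∫(-4/(t + 5)) dt.
Step 3. Evaluate the standard form [assuming t > -5]: now log(t + 1) - 4*log(t + 5).
Answer: log(t + 1) - 4*log(t + 5).


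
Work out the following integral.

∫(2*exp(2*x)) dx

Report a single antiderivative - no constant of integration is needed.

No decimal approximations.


Answer: exp(2*x).


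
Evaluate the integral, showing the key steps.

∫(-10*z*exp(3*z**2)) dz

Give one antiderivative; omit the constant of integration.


Step 1. Substitute u = z**2, turning ∫(-10*z*exp(3*z**2)) dz into ∫(-5*exp(3*u)) du: now ∫(-5*exp(3*u)) du.
Step 2. Evaluate the standard form: now -5*exp(3*u)/3.
Step 3. Substitute back u = z**2: now -5*exp(3*z**2)/3.
Answer: -5*exp(3*z**2)/3.


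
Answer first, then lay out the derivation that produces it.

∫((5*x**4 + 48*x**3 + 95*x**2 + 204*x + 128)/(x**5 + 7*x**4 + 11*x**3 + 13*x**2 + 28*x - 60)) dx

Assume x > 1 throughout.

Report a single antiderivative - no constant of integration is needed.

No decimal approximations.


The answer is 4*log(x - 1) + 5*log(x + 3) - 4*log(x + 5) + 2*atan(x/2).
Step 1. Decompose ∫((5*x**4 + 48*x**3 + 95*x**2 + 204*x + 128)/(x**5 + 7*x**4 + 11*x**3 + 13*x**2 + 28*x - 60)) dx by partial fractions, (5*x**4 + 48*x**3 + 95*x**2 + 204*x + 128)/(x**5 + 7*x**4 + 11*x**3 + 13*x**2 + 28*x - 60) = 4/(x**2 + 4) - 4/(x + 5) + 5/(x + 3) + 4/(x - 1): now ∫(4/(x - 1)) dx + ∫(5/(x + 3)) dx + ∫(-4/(x + 5)) dx + ∫(4/(x**2 + 4)) dx.
Step 2. Evaluate the standard form [assuming x > 1]: now 4*log(x - 1) + ∫(5/(x + 3)) dx + ∫(-4/(x + 5)) dx + ∫(4/(x**2 + 4)) dx.
Step 3. Evaluate the standard form [assuming x > -3]: now 4*log(x - 1) + 5*log(x + 3) + ∫(-4/(x + 5)) dx + ∫(4/(x**2 + 4)) dx.
Step 4. Evaluate the standard form [assuming x > -5]: now 4*log(x - 1) + 5*log(x + 3) - 4*log(x + 5) + ∫(4/(x**2 + 4)) dx.
Step 5. Evaluate the standard form: now 4*log(x - 1) + 5*log(x + 3) - 4*log(x + 5) + 2*atan(x/2).
Answer: 4*log(x - 1) + 5*log(x + 3) - 4*log(x + 5) + 2*atan(x/2).


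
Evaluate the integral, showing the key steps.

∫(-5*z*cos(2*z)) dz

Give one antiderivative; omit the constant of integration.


Step 1. Integrate ∫(-5*z*cos(2*z)) dz by parts with u = z, dv = (-5*cos(2*z)) dz, so v = -5*sin(2*z)/2: now -5*z*sin(2*z)/2 + ∫(5*sin(2*z)/2) dz.
Step 2. Evaluate the standard form: now -5*z*sin(2*z)/2 - 5*cos(2*z)/4.
Answer: -5*z*sin(2*z)/2 - 5*cos(2*z)/4.


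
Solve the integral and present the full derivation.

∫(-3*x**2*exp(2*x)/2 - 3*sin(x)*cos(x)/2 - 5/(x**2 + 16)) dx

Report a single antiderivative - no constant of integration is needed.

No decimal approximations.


Step 1. Rewrite: now ∫(-3*x**2*exp(2*x)/2) dx + ∫(-3*sin(x)*cos(x)/2) dx + ∫(-5/(x**2 + 16)) dx.
Step 2. Integrate ∫(-3*x**2*exp(2*x)/2) dx by parts with u = x**2, dv = (-3*exp(2*x)/2) dx, so v = -3*exp(2*x)/4: now -3*x**2*exp(2*x)/4 + ∫(3*x*exp(2*x)/2) dx + ∫(-3*sin(x)*cos(x)/2) dx + ∫(-5/(x**2 + 16)) dx.
Step 3. Integrate ∫(3*x*exp(2*x)/2) dx by parts with u = x, dv = (3*exp(2*x)/2) dx, so v = 3*exp(2*x)/4: now -3*x**2*exp(2*x)/4 + 3*x*exp(2*x)/4 + ∫(-3*sin(x)*cos(x)/2) dx + ∫(-5/(x**2 + 16)) dx + ∫(-3*exp(2*x)/4) dx.
Step 4. Evaluate the standard form: now -3*x**2*exp(2*x)/4 + 3*x*exp(2*x)/4 - 3*exp(2*x)/8 + ∫(-3*sin(x)*cos(x)/2) dx + ∫(-5/(x**2 + 16)) dx.
Step 5. Evaluate the standard form: now -3*x**2*exp(2*x)/4 + 3*x*exp(2*x)/4 - 3*exp(2*x)/8 - 5*atan(x/4)/4 + ∫(-3*sin(x)*cos(x)/2) dx.
Step 6. Substitute u = sin(x), turning ∫(-3*sin(x)*cos(x)/2) dx into ∫(-3*u/2) du: now -3*x**2*exp(2*x)/4 + 3*x*exp(2*x)/4 - 3*exp(2*x)/8 - 5*atan(x/4)/4 + ∫(-3*u/2) du.
Step 7. Evaluate the standard form: now -3*u**2/4 - 3*x**2*exp(2*x)/4 + 3*x*exp(2*x)/4 - 3*exp(2*x)/8 - 5*atan(x/4)/4.
Step 8. Substitute back u = sin(x): now -3*x**2*exp(2*x)/4 + 3*x*exp(2*x)/4 - 3*exp(2*x)/8 - 3*sin(x)**2/4 - 5*atan(x/4)/4.
Answer: -3*x**2*exp(2*x)/4 + 3*x*exp(2*x)/4 - 3*exp(2*x)/8 - 3*sin(x)**2/4 - 5*atan(x/4)/4.


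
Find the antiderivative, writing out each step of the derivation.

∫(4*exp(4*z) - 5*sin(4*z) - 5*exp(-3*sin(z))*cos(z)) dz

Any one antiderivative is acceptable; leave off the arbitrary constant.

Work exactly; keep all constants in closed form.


Step 1. Rewrite: now ∫(-5*exp(-3*sin(z))*cos(z)) dz + ∫(4*exp(4*z)) dz + ∫(-5*sin(4*z)) dz.
Step 2. Substitute u = sin(z), turning ∫(-5*exp(-3*sin(z))*cos(z)) dz into ∫(-5*exp(-3*u)) du: now ∫(-5*exp(-3*u)) du + ∫(4*exp(4*z)) dz + ∫(-5*sin(4*z)) dz.
Step 3. Evaluate the standard form: now ∫(4*exp(4*z)) dz + ∫(-5*sin(4*z)) dz + 5*exp(-3*u)/3.
Step 4. Substitute back u = sin(z): now ∫(4*exp(4*z)) dz + ∫(-5*sin(4*z)) dz + 5*exp(-3*sin(z))/3.
Step 5. Evaluate the standard form: now 5*cos(4*z)/4 + ∫(4*exp(4*z)) dz + 5*exp(-3*sin(z))/3.
Step 6. Evaluate the standard form: now exp(4*z) + 5*cos(4*z)/4 + 5*exp(-3*sin(z))/3.
Answer: exp(4*z) + 5*cos(4*z)/4 + 5*exp(-3*sin(z))/3.


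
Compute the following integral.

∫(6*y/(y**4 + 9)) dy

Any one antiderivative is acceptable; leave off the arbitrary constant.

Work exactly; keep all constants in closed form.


Answer: atan(y**2/3).


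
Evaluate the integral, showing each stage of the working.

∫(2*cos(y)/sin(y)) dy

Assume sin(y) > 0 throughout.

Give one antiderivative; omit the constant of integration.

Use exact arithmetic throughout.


Step 1. Substitute u = sin(y), turning ∫(2*cos(y)/sin(y)) dy into ∫(2/u) du: now ∫(2/u) du.
Step 2. Evaluate the standard form [assuming u > 0]: now 2*log(u).
Step 3. Substitute back u = sin(y): now 2*log(sin(y)).
Answer: 2*log(sin(y)).


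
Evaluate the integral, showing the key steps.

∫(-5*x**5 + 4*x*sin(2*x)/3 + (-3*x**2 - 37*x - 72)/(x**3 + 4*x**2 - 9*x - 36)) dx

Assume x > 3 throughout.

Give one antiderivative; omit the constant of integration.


Step 1. Rewrite: now ∫(-5*x**5) dx + ∫(4*x*sin(2*x)/3) dx + ∫((-3*x**2 - 37*x - 72)/(x**3 + 4*x**2 - 9*x - 36)) dx.
Step 2. Integrate ∫(4*x*sin(2*x)/3) dx by parts with u = x, dv = (4*sin(2*x)/3) dx, so v = -2*cos(2*x)/3: now -2*x*cos(2*x)/3 + ∫(-5*x**5) dx + ∫((-3*x**2 - 37*x - 72)/(x**3 + 4*x**2 - 9*x - 36)) dx + ∫(2*cos(2*x)/3) dx.
Step 3. Evaluate the standard form: now -2*x*cos(2*x)/3 + sin(2*x)/3 + ∫(-5*x**5) dx + ∫((-3*x**2 - 37*x - 72)/(x**3 + 4*x**2 - 9*x - 36)) dx.
Step 4. Decompose ∫((-3*x**2 - 37*x - 72)/(x**3 + 4*x**2 - 9*x - 36)) dx by partial fractions, (-3*x**2 - 37*x - 72)/(x**3 + 4*x**2 - 9*x - 36) = 4/(x + 4) - 2/(x + 3) - 5/(x - 3): now -2*x*cos(2*x)/3 + sin(2*x)/3 + ∫(-5*x**5) dx + ∫(-5/(x - 3)) dx + ∫(-2/(x + 3)) dx + ∫(4/(x + 4)) dx.
Step 5. Evaluate the standard form [assuming x > -4]: now -2*x*cos(2*x)/3 + 4*log(x + 4) + sin(2*x)/3 + ∫(-5*x**5) dx + ∫(-5/(x - 3)) dx + ∫(-2/(x + 3)) dx.
Step 6. Evaluate the standard form [assuming x > 3]: now -2*x*cos(2*x)/3 - 5*log(x - 3) + 4*log(x + 4) + sin(2*x)/3 + ∫(-5*x**5) dx + ∫(-2/(x + 3)) dx.
Step 7. Evaluate the standard form [assuming x > -3]: now -2*x*cos(2*x)/3 - 5*log(x - 3) - 2*log(x + 3) + 4*log(x + 4) + sin(2*x)/3 + ∫(-5*x**5) dx.
Step 8. Evaluate the standard form: now -5*x**6/6 - 2*x*cos(2*x)/3 - 5*log(x - 3) - 2*log(x + 3) + 4*log(x + 4) + sin(2*x)/3.
Answer: -5*x**6/6 - 2*x*cos(2*x)/3 - 5*log(x - 3) - 2*log(x + 3) + 4*log(x + 4) + sin(2*x)/3.


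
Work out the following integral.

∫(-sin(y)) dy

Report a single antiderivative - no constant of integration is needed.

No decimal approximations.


Answer: cos(y).


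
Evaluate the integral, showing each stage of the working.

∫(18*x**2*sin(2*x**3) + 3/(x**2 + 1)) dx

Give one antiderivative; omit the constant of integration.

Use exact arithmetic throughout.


Step 1. Rewrite: now ∫(18*x**2*sin(2*x**3)) dx + ∫(3/(x**2 + 1)) dx.
Step 2. Evaluate the standard form: now 3*atan(x) + ∫(18*x**2*sin(2*x**3)) dx.
Step 3. Substitute u = x**3, turning ∫(18*x**2*sin(2*x**3)) dx into ∫(6*sin(2*u)) du: now 3*atan(x) + ∫(6*sin(2*u)) du.
Step 4. Evaluate the standard form: now -3*cos(2*u) + 3*atan(x).
Step 5. Substitute back u = x**3: now -3*cos(2*x**3) + 3*atan(x).
Answer: -3*cos(2*x**3) + 3*atan(x).


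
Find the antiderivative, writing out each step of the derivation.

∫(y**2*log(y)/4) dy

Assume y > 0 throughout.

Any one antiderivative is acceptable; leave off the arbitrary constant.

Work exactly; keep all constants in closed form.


Step 1. Integrate ∫(y**2*log(y)/4) dy by parts with u = log(y), dv = (y**2/4) dy, so v = y**3/12 [assuming y > 0]: now y**3*log(y)/12 + ∫(-y**2/12) dy.
Step 2. Evaluate the standard form: now y**3*log(y)/12 - y**3/36.
Answer: y**3*log(y)/12 - y**3/36.


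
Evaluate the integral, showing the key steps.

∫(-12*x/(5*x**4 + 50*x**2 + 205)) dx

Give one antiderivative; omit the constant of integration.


Step 1. Substitute u = x**2 + 5, turning ∫(-12*x/(5*x**4 + 50*x**2 + 205)) dx into ∫(-6/(5*(u**2 + 16))) du: now ∫(-6/(5*(u**2 + 16))) du.
Step 2. Evaluate the standard form: now -3*atan(u/4)/10.
Step 3. Substitute back u = x**2 + 5: now -3*atan(x**2/4 + 5/4)/10.
Answer: -3*atan(x**2/4 + 5/4)/10.


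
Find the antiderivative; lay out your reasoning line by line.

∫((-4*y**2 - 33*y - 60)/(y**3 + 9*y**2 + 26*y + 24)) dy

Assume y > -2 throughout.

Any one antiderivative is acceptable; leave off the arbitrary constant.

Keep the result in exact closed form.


Step 1. Decompose ∫((-4*y**2 - 33*y - 60)/(y**3 + 9*y**2 + 26*y + 24)) dy by partial fractions, (-4*y**2 - 33*y - 60)/(y**3 + 9*y**2 + 26*y + 24) = 4/(y + 4) - 3/(y + 3) - 5/(y + 2): now ∫(-5/(y + 2)) dy + ∫(-3/(y + 3)) dy + ∫(4/(y + 4)) dy.
Step 2. Evaluate the standard form [assuming y > -4]: now 4*log(y + 4) + ∫(-5/(y + 2)) dy + ∫(-3/(y + 3)) dy.
Step 3. Evaluate the standard form [assuming y > -3]: now -3*log(y + 3) + 4*log(y + 4) + ∫(-5/(y + 2)) dy.
Step 4. Evaluate the standard form [assuming y > -2]: now -5*log(y + 2) - 3*log(y + 3) + 4*log(y + 4).
Answer: -5*log(y + 2) - 3*log(y + 3) + 4*log(y + 4).


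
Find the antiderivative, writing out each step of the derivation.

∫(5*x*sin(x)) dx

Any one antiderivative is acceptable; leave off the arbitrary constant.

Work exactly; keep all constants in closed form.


Step 1. Integrate ∫(5*x*sin(x)) dx by parts with u = x, dv = (5*sin(x)) dx, so v = -5*cos(x): now -5*x*cos(x) + ∫(5*cos(x)) dx.
Step 2. Evaluate the standard form: now -5*x*cos(x) + 5*sin(x).
Answer: -5*x*cos(x) + 5*sin(x).


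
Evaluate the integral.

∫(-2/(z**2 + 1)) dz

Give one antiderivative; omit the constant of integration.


Answer: -2*atan(z).


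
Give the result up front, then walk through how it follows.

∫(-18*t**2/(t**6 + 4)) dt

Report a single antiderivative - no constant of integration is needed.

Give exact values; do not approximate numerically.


The answer is -3*atan(t**3/2).
Step 1. Substitute u = t**3, turning ∫(-18*t**2/(t**6 + 4)) dt into ∫(-6/(u**2 + 4)) du: now ∫(-6/(u**2 + 4)) du.
Step 2. Evaluate the standard form: now -3*atan(u/2).
Step 3. Substitute back u = t**3: now -3*atan(t**3/2).
Answer: -3*atan(t**3/2).


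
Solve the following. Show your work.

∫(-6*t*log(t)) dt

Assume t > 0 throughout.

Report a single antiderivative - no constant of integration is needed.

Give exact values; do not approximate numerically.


Step 1. Integrate ∫(-6*t*log(t)) dt by parts with u = log(t), dv = (-6*t) dt, so v = -3*t**2 [assuming t > 0]: now -3*t**2*log(t) + ∫(3*t) dt.
Step 2. Evaluate the standard form: now -3*t**2*log(t) + 3*t**2/2.
Answer: -3*t**2*log(t) + 3*t**2/2.
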